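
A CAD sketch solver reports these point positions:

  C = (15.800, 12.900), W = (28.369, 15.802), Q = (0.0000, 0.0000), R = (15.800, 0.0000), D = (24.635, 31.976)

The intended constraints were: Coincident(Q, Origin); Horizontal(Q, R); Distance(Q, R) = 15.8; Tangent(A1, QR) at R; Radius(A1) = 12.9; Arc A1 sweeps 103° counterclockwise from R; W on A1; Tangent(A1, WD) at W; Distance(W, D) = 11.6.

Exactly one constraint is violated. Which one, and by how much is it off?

Distance(W, D) = 11.6 — off by 5.00.

Q = (0.00, 0.00) ✓; Q.y = 0.00, R.y = 0.00 ✓; |QR| = 15.80 ✓; ∠(CR, RQ) = 90.00° ✓; |CR| = 12.90 ✓; bearing(C→W) − bearing(C→R) = 103.0° ✓; |CW| = 12.90 ✓; ∠(CW, WD) = 90.00° ✓; |WD| = 16.60 ✗.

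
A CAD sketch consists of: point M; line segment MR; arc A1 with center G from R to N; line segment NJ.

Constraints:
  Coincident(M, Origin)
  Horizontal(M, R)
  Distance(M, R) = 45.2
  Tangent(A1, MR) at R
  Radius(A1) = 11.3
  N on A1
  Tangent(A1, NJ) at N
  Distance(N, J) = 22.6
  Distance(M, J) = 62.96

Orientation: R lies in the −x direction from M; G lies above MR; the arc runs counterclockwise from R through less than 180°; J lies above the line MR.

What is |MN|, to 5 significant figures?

41.336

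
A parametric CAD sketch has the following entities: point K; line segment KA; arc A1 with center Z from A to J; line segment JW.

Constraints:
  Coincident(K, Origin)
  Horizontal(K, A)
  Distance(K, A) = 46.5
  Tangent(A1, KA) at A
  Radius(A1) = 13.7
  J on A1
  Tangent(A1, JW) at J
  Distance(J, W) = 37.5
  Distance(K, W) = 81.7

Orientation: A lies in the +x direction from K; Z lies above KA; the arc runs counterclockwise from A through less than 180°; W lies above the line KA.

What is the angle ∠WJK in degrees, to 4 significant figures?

109.4°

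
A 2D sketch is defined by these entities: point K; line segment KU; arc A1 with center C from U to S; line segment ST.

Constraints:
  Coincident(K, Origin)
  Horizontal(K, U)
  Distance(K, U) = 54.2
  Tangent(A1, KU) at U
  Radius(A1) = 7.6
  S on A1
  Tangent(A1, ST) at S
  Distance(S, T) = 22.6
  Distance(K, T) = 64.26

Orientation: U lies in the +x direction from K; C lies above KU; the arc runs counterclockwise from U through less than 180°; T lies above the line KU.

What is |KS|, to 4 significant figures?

62.29

K is at the origin; KU is horizontal with |KU| = 54.2 and U on the +x side, so U = (54.20, 0.000). The tangent condition forces CU to be normal to KU, so C = U + (0, 7.6) = (54.20, 7.600). Since CS ⟂ ST (tangency), |CT| = √(7.6² + 22.6²) = 23.84 regardless of where S sits on A1. So T lies on both circle(K, 64.26) and circle(C, 23.84); the above-KU intersection is T = (56.08, 31.37). S is the foot of the tangent from T: S = (61.57, 9.446).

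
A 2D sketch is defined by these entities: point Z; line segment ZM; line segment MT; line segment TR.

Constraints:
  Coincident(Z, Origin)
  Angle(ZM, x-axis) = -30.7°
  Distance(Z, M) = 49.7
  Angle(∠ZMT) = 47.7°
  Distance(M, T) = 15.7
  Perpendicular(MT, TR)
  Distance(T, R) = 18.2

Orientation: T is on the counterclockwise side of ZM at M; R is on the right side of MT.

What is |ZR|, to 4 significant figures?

57.75

Z is at the origin; ZM runs at -30.7° with length 49.7, so M = 49.7·(cos -30.7°, sin -30.7°) = (42.73, -25.37). ∠ZMT = 47.7°, so MT runs at -30.7° + (180° − 47.7°) = 101.6° from the x-axis; with |MT| = 15.7, T = M + 15.7·(cos 101.6°, sin 101.6°) = (39.58, -9.995). MT is perpendicular to TR; with |TR| = 18.2 on the right of MT, R = T + 18.2·(0.9796, 0.2011) = (57.41, -6.335). Then |ZR| = |R − Z| = 57.75.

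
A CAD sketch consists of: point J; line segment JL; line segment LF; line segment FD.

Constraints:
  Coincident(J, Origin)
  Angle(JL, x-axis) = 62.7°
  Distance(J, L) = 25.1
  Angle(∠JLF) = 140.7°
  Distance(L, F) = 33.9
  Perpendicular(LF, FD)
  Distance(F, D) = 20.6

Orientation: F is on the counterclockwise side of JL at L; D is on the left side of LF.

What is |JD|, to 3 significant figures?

53.5

J is at the origin; JL runs at 62.7° with length 25.1, so L = 25.1·(cos 62.7°, sin 62.7°) = (11.5, 22.3). ∠JLF = 140.7°, so LF runs at 62.7° + (180° − 140.7°) = 102° from the x-axis; with |LF| = 33.9, F = L + 33.9·(cos 102°, sin 102°) = (4.46, 55.5). LF is perpendicular to FD; with |FD| = 20.6 on the left of LF, D = F + 20.6·(-0.978, -0.208) = (-15.7, 51.2). Then |JD| = |D − J| = 53.5.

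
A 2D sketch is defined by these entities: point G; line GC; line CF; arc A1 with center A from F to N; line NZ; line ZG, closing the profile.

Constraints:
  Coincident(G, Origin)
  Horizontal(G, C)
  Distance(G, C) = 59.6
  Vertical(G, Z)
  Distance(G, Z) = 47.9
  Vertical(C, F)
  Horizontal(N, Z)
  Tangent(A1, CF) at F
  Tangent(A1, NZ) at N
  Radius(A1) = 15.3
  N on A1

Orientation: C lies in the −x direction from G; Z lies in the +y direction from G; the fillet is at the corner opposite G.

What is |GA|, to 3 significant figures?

55.0

G and Z share the same x with |GZ| = 47.9 and Z on the +y side, so Z = (0.00, 47.9). The virtual corner opposite G is at (-59.6, 47.9). A1 meets CF tangentially, so AF is at right angles to CF and since A1 is tangent to NZ there, AN ⟂ NZ, with radius 15.3, so the center A sits 15.3 in from both sides at A = (-44.3, 32.6). Then |GA| = |A − G| = 55.0.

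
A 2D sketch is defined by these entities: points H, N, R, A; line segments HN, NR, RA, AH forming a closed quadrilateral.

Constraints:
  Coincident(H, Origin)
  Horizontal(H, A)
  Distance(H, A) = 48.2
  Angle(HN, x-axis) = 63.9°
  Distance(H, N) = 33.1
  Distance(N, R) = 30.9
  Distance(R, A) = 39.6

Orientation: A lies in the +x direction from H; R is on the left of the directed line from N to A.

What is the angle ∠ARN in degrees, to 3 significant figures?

78.0°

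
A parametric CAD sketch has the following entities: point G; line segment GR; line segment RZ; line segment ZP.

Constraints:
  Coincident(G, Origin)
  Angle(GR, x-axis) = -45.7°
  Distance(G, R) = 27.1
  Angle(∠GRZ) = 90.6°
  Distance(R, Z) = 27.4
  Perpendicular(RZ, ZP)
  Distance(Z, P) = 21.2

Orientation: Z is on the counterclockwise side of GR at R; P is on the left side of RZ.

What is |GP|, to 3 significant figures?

28.3

G is at the origin; GR runs at -45.7° with length 27.1, so R = 27.1·(cos -45.7°, sin -45.7°) = (18.9, -19.4). ∠GRZ = 90.6°, so RZ runs at -45.7° + (180° − 90.6°) = 43.7° from the x-axis; with |RZ| = 27.4, Z = R + 27.4·(cos 43.7°, sin 43.7°) = (38.7, -0.465). RZ is perpendicular to ZP; with |ZP| = 21.2 on the left of RZ, P = Z + 21.2·(-0.691, 0.723) = (24.1, 14.9). Then |GP| = |P − G| = 28.3.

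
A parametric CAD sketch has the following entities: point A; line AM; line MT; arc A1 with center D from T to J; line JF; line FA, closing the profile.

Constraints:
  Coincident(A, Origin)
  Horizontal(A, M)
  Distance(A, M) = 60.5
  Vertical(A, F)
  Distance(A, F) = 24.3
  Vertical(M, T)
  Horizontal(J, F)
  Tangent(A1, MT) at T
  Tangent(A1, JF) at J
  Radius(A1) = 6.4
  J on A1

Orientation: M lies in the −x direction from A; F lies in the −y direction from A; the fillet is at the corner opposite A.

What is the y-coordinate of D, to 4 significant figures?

-17.90

A is at the origin; A and M share the same y with |AM| = 60.5 and M on the −x side, so M = (-60.50, 0.000). A and F share the same x with |AF| = 24.3 and F on the −y side, so F = (0.000, -24.30). The virtual corner opposite A is at (-60.50, -24.30). A1 meets MT tangentially, so DT is at right angles to MT and tangency of A1 to JF means the radius DJ is perpendicular to JF, with radius 6.4, so the center D sits 6.4 in from both sides at D = (-54.10, -17.90). So D.y = -17.90.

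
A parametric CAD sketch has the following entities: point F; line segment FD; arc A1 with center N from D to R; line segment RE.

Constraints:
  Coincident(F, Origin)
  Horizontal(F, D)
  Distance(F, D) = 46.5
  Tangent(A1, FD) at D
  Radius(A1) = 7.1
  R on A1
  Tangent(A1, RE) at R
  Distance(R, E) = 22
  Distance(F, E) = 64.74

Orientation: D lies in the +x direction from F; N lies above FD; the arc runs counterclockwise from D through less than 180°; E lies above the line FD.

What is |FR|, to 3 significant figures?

53.6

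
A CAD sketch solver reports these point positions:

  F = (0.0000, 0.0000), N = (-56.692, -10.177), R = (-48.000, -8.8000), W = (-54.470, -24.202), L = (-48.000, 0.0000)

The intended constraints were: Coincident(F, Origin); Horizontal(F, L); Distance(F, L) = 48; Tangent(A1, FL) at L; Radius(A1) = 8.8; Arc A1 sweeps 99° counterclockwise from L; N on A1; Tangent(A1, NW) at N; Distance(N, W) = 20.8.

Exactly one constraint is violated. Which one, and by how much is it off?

Distance(N, W) = 20.8 — off by 6.60.

F = (0.00, 0.00) ✓; F.y = 0.00, L.y = 0.00 ✓; |FL| = 48.00 ✓; ∠(RL, LF) = 90.00° ✓; |RL| = 8.800 ✓; bearing(R→N) − bearing(R→L) = 99.00° ✓; |RN| = 8.800 ✓; ∠(RN, NW) = 90.00° ✓; |NW| = 14.20 ✗.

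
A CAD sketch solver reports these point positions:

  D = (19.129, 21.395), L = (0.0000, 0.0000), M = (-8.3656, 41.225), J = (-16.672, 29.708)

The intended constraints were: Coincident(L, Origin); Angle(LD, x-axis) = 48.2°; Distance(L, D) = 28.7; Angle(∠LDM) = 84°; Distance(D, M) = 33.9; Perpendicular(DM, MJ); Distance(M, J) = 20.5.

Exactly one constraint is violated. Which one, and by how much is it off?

Distance(M, J) = 20.5 — off by 6.30.

L = (0.00, 0.00) ✓; LD at 48.20° ✓; |LD| = 28.70 ✓; ∠LDM = 84.00° ✓; |DM| = 33.90 ✓; ∠(DM, MJ) = 90.00° ✓; |MJ| = 14.20 ✗.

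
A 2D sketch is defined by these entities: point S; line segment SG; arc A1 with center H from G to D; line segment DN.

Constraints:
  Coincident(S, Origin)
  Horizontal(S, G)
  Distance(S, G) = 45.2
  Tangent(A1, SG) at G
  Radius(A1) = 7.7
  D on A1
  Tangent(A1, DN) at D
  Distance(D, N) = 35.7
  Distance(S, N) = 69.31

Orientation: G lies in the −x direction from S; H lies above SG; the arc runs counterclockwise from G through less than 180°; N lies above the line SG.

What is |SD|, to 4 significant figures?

39.90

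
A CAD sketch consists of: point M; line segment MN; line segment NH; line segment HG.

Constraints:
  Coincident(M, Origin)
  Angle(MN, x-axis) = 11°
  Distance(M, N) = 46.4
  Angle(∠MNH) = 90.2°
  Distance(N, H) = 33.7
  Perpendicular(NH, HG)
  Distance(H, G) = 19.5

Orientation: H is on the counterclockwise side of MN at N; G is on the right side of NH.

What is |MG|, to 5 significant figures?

74.091

M is at the origin; MN runs at 11.0° with length 46.4, so N = 46.4·(cos 11.0°, sin 11.0°) = (45.548, 8.8535). ∠MNH = 90.2°, so NH runs at 11.0° + (180° − 90.2°) = 100.80° from the x-axis; with |NH| = 33.7, H = N + 33.7·(cos 100.80°, sin 100.80°) = (39.233, 41.957). NH is perpendicular to HG; with |HG| = 19.5 on the right of NH, G = H + 19.5·(0.98229, 0.18738) = (58.387, 45.611). Then |MG| = |G − M| = 74.091.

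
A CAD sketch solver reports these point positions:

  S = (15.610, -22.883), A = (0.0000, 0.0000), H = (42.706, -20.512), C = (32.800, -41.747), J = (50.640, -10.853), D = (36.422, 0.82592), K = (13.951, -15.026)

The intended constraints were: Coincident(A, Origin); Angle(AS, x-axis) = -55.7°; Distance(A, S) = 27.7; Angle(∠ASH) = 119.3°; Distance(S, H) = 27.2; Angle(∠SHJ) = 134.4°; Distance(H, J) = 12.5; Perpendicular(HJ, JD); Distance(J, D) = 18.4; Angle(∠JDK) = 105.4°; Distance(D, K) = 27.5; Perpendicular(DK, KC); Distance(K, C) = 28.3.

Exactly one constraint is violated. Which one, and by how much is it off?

Distance(K, C) = 28.3 — off by 4.40.

A = (0.00, 0.00) ✓; AS at -55.70° ✓; |AS| = 27.70 ✓; ∠ASH = 119.3° ✓; |SH| = 27.20 ✓; ∠SHJ = 134.4° ✓; |HJ| = 12.50 ✓; ∠(HJ, JD) = 90.00° ✓; |JD| = 18.40 ✓; ∠JDK = 105.4° ✓; |DK| = 27.50 ✓; ∠(DK, KC) = 90.00° ✓; |KC| = 32.70 ✗.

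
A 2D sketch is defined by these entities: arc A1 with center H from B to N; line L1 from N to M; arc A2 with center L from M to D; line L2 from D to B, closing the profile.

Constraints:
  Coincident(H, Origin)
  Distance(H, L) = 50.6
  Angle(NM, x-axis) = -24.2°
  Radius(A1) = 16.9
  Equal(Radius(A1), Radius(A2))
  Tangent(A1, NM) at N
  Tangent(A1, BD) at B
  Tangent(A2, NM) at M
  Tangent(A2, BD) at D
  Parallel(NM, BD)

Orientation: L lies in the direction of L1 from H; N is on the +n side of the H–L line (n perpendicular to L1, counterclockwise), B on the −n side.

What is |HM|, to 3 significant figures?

53.3

The slot axis is L1's direction at -24.2°, so u = (cos -24.2°, sin -24.2°) = (0.912, -0.410) and n = (−sin -24.2°, cos -24.2°) = (0.410, 0.912). H is at the origin and L lies 50.6 along u from H, so L = 50.6·u = (46.2, -20.7). Tangency of A1 to both parallel lines with radius 16.9 puts N and B at H ± 16.9·n: N = (6.93, 15.4), B = (-6.93, -15.4). Equal radii place M and D the same way about L: M = L + 16.9·n = (53.1, -5.33), D = L − 16.9·n = (39.2, -36.2). Then |HM| = |M − H| = 53.3.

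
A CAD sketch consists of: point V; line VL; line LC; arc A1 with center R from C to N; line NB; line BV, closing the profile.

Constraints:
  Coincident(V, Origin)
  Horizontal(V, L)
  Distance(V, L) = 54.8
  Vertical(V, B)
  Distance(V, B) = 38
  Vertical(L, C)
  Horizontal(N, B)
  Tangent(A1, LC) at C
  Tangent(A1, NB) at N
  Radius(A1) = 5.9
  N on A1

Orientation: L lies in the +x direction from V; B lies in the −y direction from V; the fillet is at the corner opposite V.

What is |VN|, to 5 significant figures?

61.929

V is at the origin; VL is horizontal with |VL| = 54.8 and L on the +x side, so L = (54.800, 0.0000). VB is vertical with |VB| = 38.0 and B on the −y side, so B = (0.0000, -38.000). The virtual corner opposite V is at (54.800, -38.000). Since A1 is tangent to LC there, RC ⟂ LC and A1 meets NB tangentially, so RN is at right angles to NB, with radius 5.9, so the center R sits 5.9 in from both sides at R = (48.900, -32.100). That places the tangent points at C = (54.800, -32.100) on LC and N = (48.900, -38.000) on NB. Then |VN| = |N − V| = 61.929.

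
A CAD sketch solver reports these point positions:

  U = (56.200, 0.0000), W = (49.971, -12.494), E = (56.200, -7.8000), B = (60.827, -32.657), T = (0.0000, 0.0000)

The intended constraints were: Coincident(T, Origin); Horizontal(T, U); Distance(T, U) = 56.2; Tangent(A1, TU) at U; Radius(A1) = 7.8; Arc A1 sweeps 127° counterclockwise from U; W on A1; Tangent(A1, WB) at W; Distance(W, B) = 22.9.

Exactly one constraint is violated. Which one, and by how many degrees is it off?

Tangent(A1, WB) at W — off by 8.70°.

T = (0.00, 0.00) ✓; T.y = 0.00, U.y = 0.00 ✓; |TU| = 56.20 ✓; ∠(EU, UT) = 90.00° ✓; |EU| = 7.800 ✓; bearing(E→W) − bearing(E→U) = 127.0° ✓; |EW| = 7.800 ✓; ∠(EW, WB) = 98.70° ✗; |WB| = 22.90 ✓.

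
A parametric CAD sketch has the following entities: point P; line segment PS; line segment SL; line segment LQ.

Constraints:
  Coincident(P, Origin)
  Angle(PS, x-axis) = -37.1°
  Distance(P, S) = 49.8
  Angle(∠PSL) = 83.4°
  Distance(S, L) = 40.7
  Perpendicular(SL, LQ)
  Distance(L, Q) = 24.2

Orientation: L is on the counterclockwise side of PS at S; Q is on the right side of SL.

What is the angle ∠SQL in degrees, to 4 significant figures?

59.26°

P is at the origin; PS runs at -37.1° with length 49.8, so S = 49.8·(cos -37.1°, sin -37.1°) = (39.72, -30.04). ∠PSL = 83.4°, so SL runs at -37.1° + (180° − 83.4°) = 59.50° from the x-axis; with |SL| = 40.7, L = S + 40.7·(cos 59.50°, sin 59.50°) = (60.38, 5.029). The perpendicularity gives LQ at right angles to SL; with |LQ| = 24.2 on the right of SL, Q = L + 24.2·(0.8616, -0.5075) = (81.23, -7.254). Then cos ∠SQL = QS·QL / (|QS||QL|), giving 59.26°.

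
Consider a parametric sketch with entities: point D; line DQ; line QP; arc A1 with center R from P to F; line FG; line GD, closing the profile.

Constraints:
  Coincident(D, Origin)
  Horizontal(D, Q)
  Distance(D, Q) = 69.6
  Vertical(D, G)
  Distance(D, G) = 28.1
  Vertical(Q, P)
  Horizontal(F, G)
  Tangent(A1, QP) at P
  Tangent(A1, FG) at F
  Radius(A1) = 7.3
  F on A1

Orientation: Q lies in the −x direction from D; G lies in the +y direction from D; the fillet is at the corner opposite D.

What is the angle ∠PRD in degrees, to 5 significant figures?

161.54°

D is at the origin; D and Q share the same y with |DQ| = 69.6 and Q on the −x side, so Q = (-69.600, 0.0000). DG is vertical with |DG| = 28.1 and G on the +y side, so G = (0.0000, 28.100). The virtual corner opposite D is at (-69.600, 28.100). Since A1 is tangent to QP there, RP ⟂ QP and since A1 is tangent to FG there, RF ⟂ FG, with radius 7.3, so the center R sits 7.3 in from both sides at R = (-62.300, 20.800). That places the tangent points at P = (-69.600, 20.800) on QP and F = (-62.300, 28.100) on FG. Then cos ∠PRD = RP·RD / (|RP||RD|), giving 161.54°.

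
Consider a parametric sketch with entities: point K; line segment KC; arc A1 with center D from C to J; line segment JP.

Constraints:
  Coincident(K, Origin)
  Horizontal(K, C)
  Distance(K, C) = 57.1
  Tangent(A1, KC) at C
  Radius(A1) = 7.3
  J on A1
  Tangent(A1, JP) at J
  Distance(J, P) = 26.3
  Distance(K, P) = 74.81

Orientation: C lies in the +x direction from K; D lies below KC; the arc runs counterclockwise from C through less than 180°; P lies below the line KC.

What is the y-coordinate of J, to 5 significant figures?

-11.747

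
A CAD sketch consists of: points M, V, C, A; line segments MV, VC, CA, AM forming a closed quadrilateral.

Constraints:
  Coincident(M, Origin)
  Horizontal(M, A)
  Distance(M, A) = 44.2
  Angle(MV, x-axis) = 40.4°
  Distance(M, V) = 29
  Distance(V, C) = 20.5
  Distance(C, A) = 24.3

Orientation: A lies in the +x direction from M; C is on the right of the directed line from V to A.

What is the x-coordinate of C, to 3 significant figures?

20.0

M is at the origin; MA is horizontal with |MA| = 44.2 and A in +x, so A = (44.2, 0). MV runs at 40.4° with |MV| = 29.0, so V = (22.1, 18.8). C is determined by |VC| = 20.5 and |CA| = 24.3 together: it lies at the intersection of circle(V, 20.5) and circle(A, 24.3). With |VA| = 29.0, the foot of the radical line on VA is 11.6 from V and the perpendicular offset is √(20.5² − 11.6²) = 16.9. Taking the right-of-VA solution: C = (20.0, -1.59).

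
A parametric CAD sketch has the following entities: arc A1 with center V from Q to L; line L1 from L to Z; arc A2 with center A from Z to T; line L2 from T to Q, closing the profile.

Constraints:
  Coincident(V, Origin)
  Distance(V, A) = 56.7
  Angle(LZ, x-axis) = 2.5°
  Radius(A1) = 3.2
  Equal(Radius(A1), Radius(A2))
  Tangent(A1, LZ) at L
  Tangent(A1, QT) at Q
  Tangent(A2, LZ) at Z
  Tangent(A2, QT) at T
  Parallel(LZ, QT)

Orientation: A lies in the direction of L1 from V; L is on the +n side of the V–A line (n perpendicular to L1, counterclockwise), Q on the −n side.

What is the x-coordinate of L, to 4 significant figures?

-0.1396

V is at the origin and A lies 56.7 along u from V, so A = 56.7·u = (56.65, 2.473). Tangency of A1 to both parallel lines with radius 3.2 puts L and Q at V ± 3.2·n: L = (-0.1396, 3.197), Q = (0.1396, -3.197). So L.x = -0.1396.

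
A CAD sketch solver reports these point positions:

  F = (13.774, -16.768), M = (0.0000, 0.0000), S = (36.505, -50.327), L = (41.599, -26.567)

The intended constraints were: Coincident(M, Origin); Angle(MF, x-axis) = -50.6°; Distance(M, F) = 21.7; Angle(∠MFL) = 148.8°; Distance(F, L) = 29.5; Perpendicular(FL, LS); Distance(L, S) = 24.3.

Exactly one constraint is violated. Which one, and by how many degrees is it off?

Perpendicular(FL, LS) — off by 7.30°.

M = (0.00, 0.00) ✓; MF at -50.60° ✓; |MF| = 21.70 ✓; ∠MFL = 148.8° ✓; |FL| = 29.50 ✓; ∠(FL, LS) = 82.70° ✗; |LS| = 24.30 ✓.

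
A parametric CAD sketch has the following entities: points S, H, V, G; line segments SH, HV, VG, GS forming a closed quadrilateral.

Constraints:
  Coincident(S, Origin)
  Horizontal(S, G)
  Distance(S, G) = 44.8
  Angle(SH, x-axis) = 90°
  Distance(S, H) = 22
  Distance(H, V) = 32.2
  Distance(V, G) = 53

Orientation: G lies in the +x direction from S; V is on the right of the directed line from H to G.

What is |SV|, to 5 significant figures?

11.902

Checks: |HV| = 32.20 ✓; |VG| = 53.00 ✓.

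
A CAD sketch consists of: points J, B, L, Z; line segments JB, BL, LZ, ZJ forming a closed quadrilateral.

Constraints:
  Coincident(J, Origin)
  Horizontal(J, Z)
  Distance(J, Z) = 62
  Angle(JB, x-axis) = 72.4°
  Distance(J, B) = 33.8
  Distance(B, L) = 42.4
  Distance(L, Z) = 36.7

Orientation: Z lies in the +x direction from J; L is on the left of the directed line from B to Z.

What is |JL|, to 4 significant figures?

63.34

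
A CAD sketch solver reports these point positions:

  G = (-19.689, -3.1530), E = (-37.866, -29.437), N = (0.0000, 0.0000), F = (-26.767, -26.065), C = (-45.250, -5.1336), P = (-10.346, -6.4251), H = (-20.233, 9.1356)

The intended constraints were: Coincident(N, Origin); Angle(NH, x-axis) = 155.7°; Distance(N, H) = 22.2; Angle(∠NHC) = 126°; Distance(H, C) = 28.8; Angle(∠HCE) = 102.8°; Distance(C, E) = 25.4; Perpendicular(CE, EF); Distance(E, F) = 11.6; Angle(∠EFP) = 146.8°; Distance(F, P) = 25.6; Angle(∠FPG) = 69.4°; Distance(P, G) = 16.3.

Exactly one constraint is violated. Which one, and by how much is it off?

Distance(P, G) = 16.3 — off by 6.40.

N = (0.00, 0.00) ✓; NH at 155.7° ✓; |NH| = 22.20 ✓; ∠NHC = 126.0° ✓; |HC| = 28.80 ✓; ∠HCE = 102.8° ✓; |CE| = 25.40 ✓; ∠(CE, EF) = 90.00° ✓; |EF| = 11.60 ✓; ∠EFP = 146.8° ✓; |FP| = 25.60 ✓; ∠FPG = 69.40° ✓; |PG| = 9.899 ✗.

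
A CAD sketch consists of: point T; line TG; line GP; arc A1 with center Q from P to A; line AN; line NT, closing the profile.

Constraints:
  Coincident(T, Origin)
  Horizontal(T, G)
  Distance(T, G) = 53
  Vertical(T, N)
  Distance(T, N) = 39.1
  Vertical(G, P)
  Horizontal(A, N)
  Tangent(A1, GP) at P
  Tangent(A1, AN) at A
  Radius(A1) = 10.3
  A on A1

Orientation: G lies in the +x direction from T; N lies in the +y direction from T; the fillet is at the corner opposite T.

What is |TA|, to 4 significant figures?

57.90

The virtual corner opposite T is at (53.00, 39.10). Since A1 is tangent to GP there, QP ⟂ GP and since A1 is tangent to AN there, QA ⟂ AN, with radius 10.3, so the center Q sits 10.3 in from both sides at Q = (42.70, 28.80). That places the tangent points at P = (53.00, 28.80) on GP and A = (42.70, 39.10) on AN. Then |TA| = |A − T| = 57.90.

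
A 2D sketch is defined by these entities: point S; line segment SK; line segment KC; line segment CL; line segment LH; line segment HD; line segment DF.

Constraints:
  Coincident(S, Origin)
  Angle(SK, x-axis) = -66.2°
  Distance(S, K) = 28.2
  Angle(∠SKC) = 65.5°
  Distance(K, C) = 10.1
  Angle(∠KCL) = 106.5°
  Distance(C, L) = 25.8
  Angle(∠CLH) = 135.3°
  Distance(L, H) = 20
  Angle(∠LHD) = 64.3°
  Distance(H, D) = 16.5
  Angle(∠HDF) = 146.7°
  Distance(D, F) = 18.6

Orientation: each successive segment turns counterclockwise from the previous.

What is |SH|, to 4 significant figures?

17.11

∠KCL = 106.5° gives CL at 121.8° from the x-axis; with |CL| = 25.8, L = (4.503, 3.666). ∠CLH = 135.3° gives LH at 166.5° from the x-axis; with |LH| = 20.0, H = (-14.94, 8.335). Then |SH| = |H − S| = 17.11.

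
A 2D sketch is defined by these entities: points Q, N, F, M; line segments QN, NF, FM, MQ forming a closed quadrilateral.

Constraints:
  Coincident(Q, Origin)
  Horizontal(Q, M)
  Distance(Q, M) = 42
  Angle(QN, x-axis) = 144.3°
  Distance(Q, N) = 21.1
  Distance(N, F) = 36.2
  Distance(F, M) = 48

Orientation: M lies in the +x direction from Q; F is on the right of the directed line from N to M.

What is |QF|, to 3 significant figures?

20.4

Checks: |NF| = 36.20 ✓; |FM| = 48.00 ✓.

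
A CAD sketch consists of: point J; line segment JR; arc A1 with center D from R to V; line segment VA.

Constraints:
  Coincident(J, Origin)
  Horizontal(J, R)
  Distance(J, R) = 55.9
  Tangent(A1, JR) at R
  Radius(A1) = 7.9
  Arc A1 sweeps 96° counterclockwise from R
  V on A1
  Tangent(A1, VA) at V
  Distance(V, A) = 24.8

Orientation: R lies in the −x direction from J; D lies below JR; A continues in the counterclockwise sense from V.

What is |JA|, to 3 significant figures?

69.7

J is at the origin; JR is horizontal with |JR| = 55.9 and R on the −x side, so R = (-55.9, 0.00). Since A1 is tangent to JR there, DR ⟂ JR, so D = R + (0, -7.9) = (-55.9, -7.90). On A1, R sits at bearing 90° from D; a 96° counterclockwise sweep puts V at bearing 186°, so V = D + 7.9·(cos 186°, sin 186°) = (-63.8, -8.73). Tangency of A1 to VA means the radius DV is perpendicular to VA, so VA runs along (−sin 186°, cos 186°); with |VA| = 24.8, A = (-61.2, -33.4). Then |JA| = |A − J| = 69.7.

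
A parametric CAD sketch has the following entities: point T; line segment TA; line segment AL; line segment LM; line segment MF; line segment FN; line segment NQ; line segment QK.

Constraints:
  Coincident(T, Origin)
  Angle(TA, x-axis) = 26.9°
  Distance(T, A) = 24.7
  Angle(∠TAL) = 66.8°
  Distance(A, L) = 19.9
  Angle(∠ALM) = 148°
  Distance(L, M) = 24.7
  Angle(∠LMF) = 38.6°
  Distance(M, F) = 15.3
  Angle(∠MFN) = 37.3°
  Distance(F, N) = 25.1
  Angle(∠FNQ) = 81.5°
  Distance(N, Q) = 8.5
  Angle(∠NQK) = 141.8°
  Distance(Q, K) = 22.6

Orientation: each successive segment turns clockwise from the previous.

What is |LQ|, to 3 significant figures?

29.1

T is at the origin; TA runs at 26.9° with length 24.7, so A = (22.0, 11.2). ∠TAL = 66.8° gives AL at -86.3° from the x-axis; with |AL| = 19.9, L = (23.3, -8.68). ∠ALM = 148.0° gives LM at -118° from the x-axis; with |LM| = 24.7, M = (11.6, -30.4). ∠LMF = 38.6° gives MF at 100° from the x-axis; with |MF| = 15.3, F = (8.87, -15.4). ∠MFN = 37.3° gives FN at -42.4° from the x-axis; with |FN| = 25.1, N = (27.4, -32.3). ∠FNQ = 81.5° gives NQ at -141° from the x-axis; with |NQ| = 8.5, Q = (20.8, -37.7). Then |LQ| = |Q − L| = 29.1.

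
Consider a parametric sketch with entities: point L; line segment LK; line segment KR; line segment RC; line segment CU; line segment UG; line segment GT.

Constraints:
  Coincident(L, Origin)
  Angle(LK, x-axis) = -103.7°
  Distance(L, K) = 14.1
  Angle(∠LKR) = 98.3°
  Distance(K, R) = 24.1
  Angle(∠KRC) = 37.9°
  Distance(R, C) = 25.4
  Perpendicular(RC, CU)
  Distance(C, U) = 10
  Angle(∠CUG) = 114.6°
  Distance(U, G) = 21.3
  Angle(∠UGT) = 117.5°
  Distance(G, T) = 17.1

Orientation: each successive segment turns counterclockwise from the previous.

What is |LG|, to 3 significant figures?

27.0

L is at the origin; LK runs at -103.7° with length 14.1, so K = (-3.34, -13.7). ∠LKR = 98.3° gives KR at -22.0° from the x-axis; with |KR| = 24.1, R = (19.0, -22.7). ∠KRC = 37.9° gives RC at 120° from the x-axis; with |RC| = 25.4, C = (6.27, -0.752). RC is perpendicular to CU, so CU runs at -150°; with |CU| = 10.0, U = (-2.38, -5.77). ∠CUG = 114.6° gives UG at -84.5° from the x-axis; with |UG| = 21.3, G = (-0.343, -27.0). Then |LG| = |G − L| = 27.0.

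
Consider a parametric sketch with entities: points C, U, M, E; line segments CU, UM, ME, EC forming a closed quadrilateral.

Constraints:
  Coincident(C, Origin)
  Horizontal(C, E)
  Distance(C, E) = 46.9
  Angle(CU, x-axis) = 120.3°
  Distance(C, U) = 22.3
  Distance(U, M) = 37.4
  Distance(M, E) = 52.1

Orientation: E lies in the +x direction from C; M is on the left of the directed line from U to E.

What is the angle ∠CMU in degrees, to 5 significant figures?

28.236°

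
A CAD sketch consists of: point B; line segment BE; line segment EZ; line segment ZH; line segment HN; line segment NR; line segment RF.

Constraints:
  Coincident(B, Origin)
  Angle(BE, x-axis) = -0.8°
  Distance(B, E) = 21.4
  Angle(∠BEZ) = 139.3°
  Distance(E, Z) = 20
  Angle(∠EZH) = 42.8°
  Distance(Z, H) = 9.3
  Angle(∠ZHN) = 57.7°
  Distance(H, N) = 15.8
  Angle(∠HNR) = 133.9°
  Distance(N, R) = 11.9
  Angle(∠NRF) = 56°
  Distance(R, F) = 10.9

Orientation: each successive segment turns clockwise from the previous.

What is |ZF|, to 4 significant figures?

8.736

∠HNR = 133.9° gives NR at 12.90° from the x-axis; with |NR| = 11.9, R = (46.82, 2.438). ∠NRF = 56.0° gives RF at -111.1° from the x-axis; with |RF| = 10.9, F = (42.89, -7.731). Then |ZF| = |F − Z| = 8.736.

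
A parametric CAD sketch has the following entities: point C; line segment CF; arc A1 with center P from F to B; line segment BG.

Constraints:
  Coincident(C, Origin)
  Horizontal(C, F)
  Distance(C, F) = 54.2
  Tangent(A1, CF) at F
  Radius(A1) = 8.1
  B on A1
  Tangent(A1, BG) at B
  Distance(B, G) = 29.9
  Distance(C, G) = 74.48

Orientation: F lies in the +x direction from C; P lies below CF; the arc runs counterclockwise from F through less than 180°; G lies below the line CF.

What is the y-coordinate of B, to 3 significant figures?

-12.7

C is at the origin; C and F share the same y with |CF| = 54.2 and F on the +x side, so F = (54.2, 0.00). Tangency of A1 to CF means the radius PF is perpendicular to CF, so P = F + (0, -8.1) = (54.2, -8.10). Since PB ⟂ BG (tangency), |PG| = √(8.1² + 29.9²) = 31.0 regardless of where B sits on A1. So G lies on both circle(C, 74.48) and circle(P, 31.0); the below-CF intersection is G = (64.4, -37.3). B is the foot of the tangent from G: B = (47.5, -12.7).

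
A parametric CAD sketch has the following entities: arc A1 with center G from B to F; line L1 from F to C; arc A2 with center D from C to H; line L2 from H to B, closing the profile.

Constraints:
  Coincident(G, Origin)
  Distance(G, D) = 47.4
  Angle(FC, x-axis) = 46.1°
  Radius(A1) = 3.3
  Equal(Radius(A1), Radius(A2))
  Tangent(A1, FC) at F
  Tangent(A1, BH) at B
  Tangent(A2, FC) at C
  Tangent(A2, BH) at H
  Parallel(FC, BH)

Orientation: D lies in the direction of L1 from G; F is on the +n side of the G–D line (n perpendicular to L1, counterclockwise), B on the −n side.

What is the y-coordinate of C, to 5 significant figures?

36.442

The slot axis is L1's direction at 46.1°, so u = (cos 46.1°, sin 46.1°) = (0.69340, 0.72055) and n = (−sin 46.1°, cos 46.1°) = (-0.72055, 0.69340). G is at the origin and D lies 47.4 along u from G, so D = 47.4·u = (32.867, 34.154). Tangency of A1 to both parallel lines with radius 3.3 puts F and B at G ± 3.3·n: F = (-2.3778, 2.2882), B = (2.3778, -2.2882). Equal radii place C and H the same way about D: C = D + 3.3·n = (30.489, 36.442), H = D − 3.3·n = (35.245, 31.866). So C.y = 36.442.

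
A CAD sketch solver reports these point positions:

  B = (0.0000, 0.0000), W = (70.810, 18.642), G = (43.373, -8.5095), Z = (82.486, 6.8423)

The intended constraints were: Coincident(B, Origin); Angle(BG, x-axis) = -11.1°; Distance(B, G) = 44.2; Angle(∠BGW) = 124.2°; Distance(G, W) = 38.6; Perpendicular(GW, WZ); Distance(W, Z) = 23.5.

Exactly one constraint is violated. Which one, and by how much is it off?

Distance(W, Z) = 23.5 — off by 6.90.

B = (0.00, 0.00) ✓; BG at -11.10° ✓; |BG| = 44.20 ✓; ∠BGW = 124.2° ✓; |GW| = 38.60 ✓; ∠(GW, WZ) = 90.00° ✓; |WZ| = 16.60 ✗.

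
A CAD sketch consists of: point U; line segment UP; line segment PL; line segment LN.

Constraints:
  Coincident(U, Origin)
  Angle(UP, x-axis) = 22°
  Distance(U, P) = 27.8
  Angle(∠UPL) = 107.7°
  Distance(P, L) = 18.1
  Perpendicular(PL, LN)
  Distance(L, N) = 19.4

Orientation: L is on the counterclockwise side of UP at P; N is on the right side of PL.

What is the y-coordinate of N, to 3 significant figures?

29.9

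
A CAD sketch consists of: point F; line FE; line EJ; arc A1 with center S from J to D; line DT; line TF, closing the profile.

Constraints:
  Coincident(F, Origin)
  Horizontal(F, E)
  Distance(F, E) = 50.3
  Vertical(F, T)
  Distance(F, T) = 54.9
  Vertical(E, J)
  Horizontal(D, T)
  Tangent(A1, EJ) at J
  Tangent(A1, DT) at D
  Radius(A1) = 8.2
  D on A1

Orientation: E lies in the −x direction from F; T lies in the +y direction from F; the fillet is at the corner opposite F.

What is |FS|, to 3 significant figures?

62.9

F is at the origin; FE is horizontal with |FE| = 50.3 and E on the −x side, so E = (-50.3, 0.00). FT is vertical with |FT| = 54.9 and T on the +y side, so T = (0.00, 54.9). The virtual corner opposite F is at (-50.3, 54.9). The tangent condition forces SJ to be normal to EJ and since A1 is tangent to DT there, SD ⟂ DT, with radius 8.2, so the center S sits 8.2 in from both sides at S = (-42.1, 46.7). Then |FS| = |S − F| = 62.9.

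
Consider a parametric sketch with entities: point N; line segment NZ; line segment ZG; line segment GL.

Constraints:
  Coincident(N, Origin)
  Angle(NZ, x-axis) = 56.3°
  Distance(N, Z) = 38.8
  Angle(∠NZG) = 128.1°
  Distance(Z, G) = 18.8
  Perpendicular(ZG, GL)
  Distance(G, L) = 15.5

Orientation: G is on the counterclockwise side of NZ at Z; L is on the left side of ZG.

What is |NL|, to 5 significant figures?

45.308

∠NZG = 128.1°, so ZG runs at 56.3° + (180° − 128.1°) = 108.20° from the x-axis; with |ZG| = 18.8, G = Z + 18.8·(cos 108.20°, sin 108.20°) = (15.656, 50.139). The perpendicularity gives GL at right angles to ZG; with |GL| = 15.5 on the left of ZG, L = G + 15.5·(-0.94997, -0.31233) = (0.93150, 45.298). Then |NL| = |L − N| = 45.308.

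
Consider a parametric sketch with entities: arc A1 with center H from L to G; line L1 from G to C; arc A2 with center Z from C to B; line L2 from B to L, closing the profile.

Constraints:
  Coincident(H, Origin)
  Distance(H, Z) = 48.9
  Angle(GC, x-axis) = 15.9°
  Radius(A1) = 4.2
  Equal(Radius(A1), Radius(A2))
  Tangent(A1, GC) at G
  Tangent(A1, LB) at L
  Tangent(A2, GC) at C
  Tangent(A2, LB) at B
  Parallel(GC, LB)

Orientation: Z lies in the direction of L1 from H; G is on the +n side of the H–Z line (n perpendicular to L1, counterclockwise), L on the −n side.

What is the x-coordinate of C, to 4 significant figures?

45.88

Tangency of A1 to both parallel lines with radius 4.2 puts G and L at H ± 4.2·n: G = (-1.151, 4.039), L = (1.151, -4.039). Equal radii place C and B the same way about Z: C = Z + 4.2·n = (45.88, 17.44), B = Z − 4.2·n = (48.18, 9.357). So C.x = 45.88.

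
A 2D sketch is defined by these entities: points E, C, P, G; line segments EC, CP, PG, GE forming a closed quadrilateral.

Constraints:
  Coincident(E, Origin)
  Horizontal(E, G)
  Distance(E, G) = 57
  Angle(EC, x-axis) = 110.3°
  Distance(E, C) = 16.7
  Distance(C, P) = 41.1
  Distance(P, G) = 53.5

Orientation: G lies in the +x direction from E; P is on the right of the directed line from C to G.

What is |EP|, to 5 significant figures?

24.400

E is at the origin; EG is horizontal with |EG| = 57.0 and G in +x, so G = (57.0, 0). EC runs at 110.3° with |EC| = 16.7, so C = (-5.7938, 15.663). P is determined by |CP| = 41.1 and |PG| = 53.5 together: it lies at the intersection of circle(C, 41.1) and circle(G, 53.5). With |CG| = 64.718, the foot of the radical line on CG is 23.296 from C and the perpendicular offset is √(41.1² − 23.296²) = 33.860. Taking the right-of-CG solution: P = (8.6151, -22.829).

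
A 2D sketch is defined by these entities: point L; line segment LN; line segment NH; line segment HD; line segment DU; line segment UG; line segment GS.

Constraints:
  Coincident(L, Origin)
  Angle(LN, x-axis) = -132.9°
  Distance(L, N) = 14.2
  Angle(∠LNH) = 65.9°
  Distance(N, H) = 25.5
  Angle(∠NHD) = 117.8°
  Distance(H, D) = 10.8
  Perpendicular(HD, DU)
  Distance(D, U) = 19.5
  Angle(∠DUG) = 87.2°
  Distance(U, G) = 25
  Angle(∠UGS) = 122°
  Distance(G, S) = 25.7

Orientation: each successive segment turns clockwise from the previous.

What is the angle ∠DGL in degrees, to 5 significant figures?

53.732°

L is at the origin; LN runs at -132.9° with length 14.2, so N = (-9.6662, -10.402). ∠LNH = 65.9° gives NH at 113.00° from the x-axis; with |NH| = 25.5, H = (-19.630, 13.071). ∠NHD = 117.8° gives HD at 50.800° from the x-axis; with |HD| = 10.8, D = (-12.804, 21.440). HD ⟂ DU, so DU runs at -39.200°; with |DU| = 19.5, U = (2.3075, 9.1156). ∠DUG = 87.2° gives UG at -132.00° from the x-axis; with |UG| = 25.0, G = (-14.421, -9.4630). Then cos ∠DGL = GD·GL / (|GD||GL|), giving 53.732°.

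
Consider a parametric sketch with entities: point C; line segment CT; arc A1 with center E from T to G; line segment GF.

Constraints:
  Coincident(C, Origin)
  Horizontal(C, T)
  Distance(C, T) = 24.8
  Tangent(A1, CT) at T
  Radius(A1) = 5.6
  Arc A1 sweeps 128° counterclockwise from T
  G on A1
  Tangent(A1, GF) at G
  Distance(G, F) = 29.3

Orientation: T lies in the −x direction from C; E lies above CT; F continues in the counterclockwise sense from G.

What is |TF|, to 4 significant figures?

34.91

C is at the origin; CT is horizontal with |CT| = 24.8 and T on the −x side, so T = (-24.80, 0.000). Since A1 is tangent to CT there, ET ⟂ CT, so E = T + (0, 5.6) = (-24.80, 5.600). On A1, T sits at bearing -90° from E; a 128° counterclockwise sweep puts G at bearing 38°, so G = E + 5.6·(cos 38°, sin 38°) = (-20.39, 9.048). A1 meets GF tangentially, so EG is at right angles to GF, so GF runs along (−sin 38°, cos 38°); with |GF| = 29.3, F = (-38.43, 32.14). Then |TF| = |F − T| = 34.91.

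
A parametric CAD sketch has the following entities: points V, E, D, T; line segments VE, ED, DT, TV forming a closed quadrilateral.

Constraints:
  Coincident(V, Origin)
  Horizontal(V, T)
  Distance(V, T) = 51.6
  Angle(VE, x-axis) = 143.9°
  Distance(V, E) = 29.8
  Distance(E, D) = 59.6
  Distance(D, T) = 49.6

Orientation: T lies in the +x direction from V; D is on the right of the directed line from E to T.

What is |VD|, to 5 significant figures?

32.199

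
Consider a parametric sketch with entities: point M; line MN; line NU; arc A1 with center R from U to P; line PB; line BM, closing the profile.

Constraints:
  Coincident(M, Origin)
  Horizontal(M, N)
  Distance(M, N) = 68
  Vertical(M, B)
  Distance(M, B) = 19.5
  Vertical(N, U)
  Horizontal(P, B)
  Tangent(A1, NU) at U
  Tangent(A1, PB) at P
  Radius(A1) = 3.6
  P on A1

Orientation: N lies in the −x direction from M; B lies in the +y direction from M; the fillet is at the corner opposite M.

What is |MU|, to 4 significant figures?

69.83

The virtual corner opposite M is at (-68.00, 19.50). The tangent condition forces RU to be normal to NU and tangency of A1 to PB means the radius RP is perpendicular to PB, with radius 3.6, so the center R sits 3.6 in from both sides at R = (-64.40, 15.90). That places the tangent points at U = (-68.00, 15.90) on NU and P = (-64.40, 19.50) on PB. Then |MU| = |U − M| = 69.83.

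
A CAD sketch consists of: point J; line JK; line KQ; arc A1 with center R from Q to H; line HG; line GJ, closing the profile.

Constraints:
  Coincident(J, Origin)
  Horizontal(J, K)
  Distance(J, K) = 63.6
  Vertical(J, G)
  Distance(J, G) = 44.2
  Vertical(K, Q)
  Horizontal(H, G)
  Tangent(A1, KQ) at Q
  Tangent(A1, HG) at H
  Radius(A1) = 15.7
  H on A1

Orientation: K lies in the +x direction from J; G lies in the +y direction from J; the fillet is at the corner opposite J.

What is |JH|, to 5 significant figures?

65.177

J is at the origin; JK is horizontal with |JK| = 63.6 and K on the +x side, so K = (63.600, 0.0000). J and G share the same x with |JG| = 44.2 and G on the +y side, so G = (0.0000, 44.200). The virtual corner opposite J is at (63.600, 44.200). Tangency of A1 to KQ means the radius RQ is perpendicular to KQ and A1 meets HG tangentially, so RH is at right angles to HG, with radius 15.7, so the center R sits 15.7 in from both sides at R = (47.900, 28.500). That places the tangent points at Q = (63.600, 28.500) on KQ and H = (47.900, 44.200) on HG. Then |JH| = |H − J| = 65.177.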